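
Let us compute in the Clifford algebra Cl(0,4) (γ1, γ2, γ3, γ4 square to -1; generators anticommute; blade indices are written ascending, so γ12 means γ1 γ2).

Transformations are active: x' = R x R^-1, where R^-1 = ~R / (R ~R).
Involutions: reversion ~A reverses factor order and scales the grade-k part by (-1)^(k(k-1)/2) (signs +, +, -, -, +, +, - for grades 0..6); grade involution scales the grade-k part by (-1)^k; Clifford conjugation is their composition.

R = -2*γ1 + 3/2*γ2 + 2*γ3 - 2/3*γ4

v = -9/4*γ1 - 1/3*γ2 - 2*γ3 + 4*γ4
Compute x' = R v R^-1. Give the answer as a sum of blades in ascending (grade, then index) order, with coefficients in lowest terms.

~R = -2*γ1 + 3/2*γ2 + 2*γ3 - 2/3*γ4, and R ~R = -385/36, so R^-1 = ~R / (-385/36).
R v = 8/3 + 97/24*γ12 + 17/2*γ13 - 19/2*γ14 - 7/3*γ23 + 52/9*γ24 + 20/3*γ34
Answer: 5001/1540*γ1 - 479/1155*γ2 + 386/385*γ3 - 1412/385*γ4


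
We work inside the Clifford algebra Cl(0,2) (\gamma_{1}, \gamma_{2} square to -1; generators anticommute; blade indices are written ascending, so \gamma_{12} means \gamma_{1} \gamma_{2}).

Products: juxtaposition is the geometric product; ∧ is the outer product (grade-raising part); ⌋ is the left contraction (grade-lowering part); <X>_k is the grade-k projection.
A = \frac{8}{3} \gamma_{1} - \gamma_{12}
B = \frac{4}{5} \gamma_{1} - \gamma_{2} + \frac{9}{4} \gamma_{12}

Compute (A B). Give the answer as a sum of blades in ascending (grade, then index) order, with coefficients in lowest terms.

step 1: \frac{7}{60} - \gamma_{1} - \frac{34}{5} \gamma_{2} - \frac{8}{3} \gamma_{12}
Answer: \frac{7}{60} - \gamma_{1} - \frac{34}{5} \gamma_{2} - \frac{8}{3} \gamma_{12}


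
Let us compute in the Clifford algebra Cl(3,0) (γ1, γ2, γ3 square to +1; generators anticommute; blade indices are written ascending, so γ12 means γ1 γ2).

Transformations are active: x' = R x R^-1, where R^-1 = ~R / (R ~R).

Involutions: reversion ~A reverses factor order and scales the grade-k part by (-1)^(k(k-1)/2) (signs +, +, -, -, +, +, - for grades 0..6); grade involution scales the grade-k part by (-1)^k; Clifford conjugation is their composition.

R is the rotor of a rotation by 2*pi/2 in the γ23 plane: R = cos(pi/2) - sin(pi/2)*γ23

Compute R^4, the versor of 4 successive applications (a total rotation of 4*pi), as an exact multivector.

Because a rotor carries half the rotation angle, composing 4 copies of this γ23-plane rotor multiplies the phase: 4*(pi/2) = 2*pi, hence R^4 = cos(2*pi) - sin(2*pi)*γ23.
cos(2*pi) = 1 and sin(2*pi) = 0, so R^4 = 1. The total rotation 4*pi is 2 full turns, so every vector returns to itself, yet the rotor is +1, back on the identity sheet (an even number of 2*pi turns).
Answer: 1


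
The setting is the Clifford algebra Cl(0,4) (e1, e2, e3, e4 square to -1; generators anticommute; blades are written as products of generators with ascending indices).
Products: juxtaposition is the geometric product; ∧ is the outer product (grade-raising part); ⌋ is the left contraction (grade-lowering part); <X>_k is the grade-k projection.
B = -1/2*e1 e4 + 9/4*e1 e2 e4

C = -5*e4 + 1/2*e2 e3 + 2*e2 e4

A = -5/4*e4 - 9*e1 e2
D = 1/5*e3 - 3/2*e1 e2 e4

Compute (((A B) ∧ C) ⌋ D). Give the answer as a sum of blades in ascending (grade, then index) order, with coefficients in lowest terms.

step 1: 5/8*e1 + 81/4*e4 + 45/16*e1 e2 + 9/2*e2 e4
step 2: -25/8*e1 e4 + 5/16*e1 e2 e3 - 205/16*e1 e2 e4 + 81/8*e2 e3 e4
step 3: 615/32 + 75/16*e2
Answer: 615/32 + 75/16*e2


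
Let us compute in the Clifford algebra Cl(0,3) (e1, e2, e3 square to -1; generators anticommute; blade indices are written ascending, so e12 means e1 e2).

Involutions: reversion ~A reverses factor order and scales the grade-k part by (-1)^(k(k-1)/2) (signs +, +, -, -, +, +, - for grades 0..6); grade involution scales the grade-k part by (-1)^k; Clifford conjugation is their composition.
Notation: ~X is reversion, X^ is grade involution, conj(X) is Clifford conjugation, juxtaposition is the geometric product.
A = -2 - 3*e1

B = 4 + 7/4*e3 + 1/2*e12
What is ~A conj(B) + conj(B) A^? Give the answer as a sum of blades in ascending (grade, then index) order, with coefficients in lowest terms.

first term: -8 - 12*e1 - 3/2*e2 + 7/2*e3 + e12 + 21/4*e13
second term: -8 + 12*e1 - 3/2*e2 + 7/2*e3 + e12 + 21/4*e13
Answer: -16 - 3*e2 + 7*e3 + 2*e12 + 21/2*e13


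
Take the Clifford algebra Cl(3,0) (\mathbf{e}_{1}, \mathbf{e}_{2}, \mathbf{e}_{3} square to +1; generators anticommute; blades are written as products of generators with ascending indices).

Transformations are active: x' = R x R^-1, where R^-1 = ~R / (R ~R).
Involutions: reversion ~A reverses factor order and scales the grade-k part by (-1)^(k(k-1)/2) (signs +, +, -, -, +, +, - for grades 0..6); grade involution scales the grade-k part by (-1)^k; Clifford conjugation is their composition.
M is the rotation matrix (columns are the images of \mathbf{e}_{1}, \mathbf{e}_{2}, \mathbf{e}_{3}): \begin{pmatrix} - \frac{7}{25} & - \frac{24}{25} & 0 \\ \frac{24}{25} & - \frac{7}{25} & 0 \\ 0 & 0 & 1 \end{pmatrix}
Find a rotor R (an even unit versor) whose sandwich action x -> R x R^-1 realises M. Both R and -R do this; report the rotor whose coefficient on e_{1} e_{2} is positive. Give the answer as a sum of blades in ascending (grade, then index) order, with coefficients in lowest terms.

Method: write R = a + b12*e_{1} e_{2} + b13*e_{1} e_{3} + b23*e_{2} e_{3} with a^2 + b12^2 + b13^2 + b23^2 = 1 (so R^-1 = ~R). Expanding the columns R e_j ~R gives tr M = 4a^2 - 1 and, from the antisymmetric part, M21 - M12 = -4a*b12, M13 - M31 = 4a*b13, M32 - M23 = -4a*b23.
Here tr M = \frac{11}{25}, so a^2 = (1 + tr M)/4 = \frac{9}{25} and a = ±\frac{3}{5}. Taking a = \frac{3}{5}: M21 - M12 = \frac{48}{25}, M13 - M31 = 0, M32 - M23 = 0, giving b12 = -\frac{4}{5}, b13 = 0, b23 = 0, i.e. R = \frac{3}{5} - \frac{4}{5} e_{1} e_{2}.
Its e_{1} e_{2} coefficient is negative, so report the other preimage -R.
Answer: -\frac{3}{5} + \frac{4}{5} e_{1} e_{2}. Why the constraint matters: R and -R act identically through the sandwich — M has trace \frac{11}{25} either way — so only the sign condition on e_{1} e_{2} picks one of the two preimages.


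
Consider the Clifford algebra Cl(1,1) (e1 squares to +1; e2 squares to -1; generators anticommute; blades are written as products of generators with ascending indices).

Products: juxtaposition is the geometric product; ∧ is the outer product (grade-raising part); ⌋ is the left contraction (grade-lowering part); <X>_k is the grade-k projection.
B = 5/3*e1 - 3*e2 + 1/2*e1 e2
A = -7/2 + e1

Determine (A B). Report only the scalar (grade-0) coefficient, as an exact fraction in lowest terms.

step 1: 5/3 - 35/6*e1 + 11*e2 - 19/4*e1 e2
Answer: 5/3


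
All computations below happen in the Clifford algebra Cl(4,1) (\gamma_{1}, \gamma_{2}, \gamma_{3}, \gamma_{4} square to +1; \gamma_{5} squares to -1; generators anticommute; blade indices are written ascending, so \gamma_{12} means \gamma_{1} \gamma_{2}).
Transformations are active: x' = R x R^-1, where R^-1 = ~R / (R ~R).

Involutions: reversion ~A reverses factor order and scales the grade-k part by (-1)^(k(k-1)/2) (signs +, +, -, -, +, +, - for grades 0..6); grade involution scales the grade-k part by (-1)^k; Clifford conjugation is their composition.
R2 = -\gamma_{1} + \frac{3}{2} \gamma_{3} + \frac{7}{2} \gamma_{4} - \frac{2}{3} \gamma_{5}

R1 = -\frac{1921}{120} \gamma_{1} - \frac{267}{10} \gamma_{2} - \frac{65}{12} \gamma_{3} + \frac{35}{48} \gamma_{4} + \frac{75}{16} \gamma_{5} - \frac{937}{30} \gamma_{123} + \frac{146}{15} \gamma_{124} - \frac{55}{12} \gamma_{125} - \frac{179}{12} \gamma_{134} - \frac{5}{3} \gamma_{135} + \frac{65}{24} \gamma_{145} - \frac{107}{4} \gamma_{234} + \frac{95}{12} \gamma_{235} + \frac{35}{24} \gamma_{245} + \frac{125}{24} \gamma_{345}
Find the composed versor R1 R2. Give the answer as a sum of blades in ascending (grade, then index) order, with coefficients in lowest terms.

Distribute over the terms of R2 (each basis-blade product reordered to ascending indices, repeated generators contracted through their squares):
R1 (-\gamma_{1}) = \frac{1921}{120} - \frac{267}{10} \gamma_{12} - \frac{65}{12} \gamma_{13} + \frac{35}{48} \gamma_{14} + \frac{75}{16} \gamma_{15} + \frac{937}{30} \gamma_{23} - \frac{146}{15} \gamma_{24} + \frac{55}{12} \gamma_{25} + \frac{179}{12} \gamma_{34} + \frac{5}{3} \gamma_{35} - \frac{65}{24} \gamma_{45} - \frac{107}{4} \gamma_{1234} + \frac{95}{12} \gamma_{1235} + \frac{35}{24} \gamma_{1245} + \frac{125}{24} \gamma_{1345}
R1 (\frac{3}{2} \gamma_{3}) = -\frac{65}{8} - \frac{937}{20} \gamma_{12} - \frac{1921}{80} \gamma_{13} + \frac{179}{8} \gamma_{14} + \frac{5}{2} \gamma_{15} - \frac{801}{20} \gamma_{23} + \frac{321}{8} \gamma_{24} - \frac{95}{8} \gamma_{25} - \frac{35}{32} \gamma_{34} - \frac{225}{32} \gamma_{35} + \frac{125}{16} \gamma_{45} - \frac{73}{5} \gamma_{1234} + \frac{55}{8} \gamma_{1235} + \frac{65}{16} \gamma_{1345} + \frac{35}{16} \gamma_{2345}
R1 (\frac{7}{2} \gamma_{4}) = \frac{245}{96} + \frac{511}{15} \gamma_{12} - \frac{1253}{24} \gamma_{13} - \frac{13447}{240} \gamma_{14} - \frac{455}{48} \gamma_{15} - \frac{749}{8} \gamma_{23} - \frac{1869}{20} \gamma_{24} - \frac{245}{48} \gamma_{25} - \frac{455}{24} \gamma_{34} - \frac{875}{48} \gamma_{35} - \frac{525}{32} \gamma_{45} - \frac{6559}{60} \gamma_{1234} + \frac{385}{24} \gamma_{1245} + \frac{35}{6} \gamma_{1345} - \frac{665}{24} \gamma_{2345}
R1 (-\frac{2}{3} \gamma_{5}) = \frac{25}{8} - \frac{55}{18} \gamma_{12} - \frac{10}{9} \gamma_{13} + \frac{65}{36} \gamma_{14} + \frac{1921}{180} \gamma_{15} + \frac{95}{18} \gamma_{23} + \frac{35}{36} \gamma_{24} + \frac{89}{5} \gamma_{25} + \frac{125}{36} \gamma_{34} + \frac{65}{18} \gamma_{35} - \frac{35}{72} \gamma_{45} + \frac{937}{45} \gamma_{1235} - \frac{292}{45} \gamma_{1245} + \frac{179}{18} \gamma_{1345} + \frac{107}{6} \gamma_{2345}
Summing the partial products and collecting blades:
Answer: \frac{6509}{480} - \frac{7657}{180} \gamma_{12} - \frac{59579}{720} \gamma_{13} - \frac{11203}{360} \gamma_{14} + \frac{3017}{360} \gamma_{15} - \frac{34979}{360} \gamma_{23} - \frac{22351}{360} \gamma_{24} + \frac{1297}{240} \gamma_{25} - \frac{479}{288} \gamma_{34} - \frac{5755}{288} \gamma_{35} - \frac{3395}{288} \gamma_{45} - \frac{452}{3} \gamma_{1234} + \frac{12821}{360} \gamma_{1235} + \frac{991}{90} \gamma_{1245} + \frac{3607}{144} \gamma_{1345} - \frac{123}{16} \gamma_{2345}


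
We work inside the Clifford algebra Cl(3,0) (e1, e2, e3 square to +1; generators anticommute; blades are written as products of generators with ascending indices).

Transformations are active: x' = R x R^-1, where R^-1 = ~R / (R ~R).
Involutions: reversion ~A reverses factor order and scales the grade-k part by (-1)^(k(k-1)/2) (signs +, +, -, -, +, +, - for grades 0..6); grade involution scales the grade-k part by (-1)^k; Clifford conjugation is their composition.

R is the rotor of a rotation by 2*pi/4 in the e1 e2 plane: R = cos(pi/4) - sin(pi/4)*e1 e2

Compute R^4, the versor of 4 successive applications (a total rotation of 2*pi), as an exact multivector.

Because a rotor carries half the rotation angle, composing 4 copies of this e1 e2-plane rotor multiplies the phase: 4*(pi/4) = pi, hence R^4 = cos(pi) - sin(pi)*e1 e2.
cos(pi) = -1 and sin(pi) = 0, so R^4 = -1. The total rotation 2*pi is 1 full turn, so every vector returns to itself, yet the rotor is -1, on the OTHER sheet of the double cover (an odd number of 2*pi turns).
Answer: -1


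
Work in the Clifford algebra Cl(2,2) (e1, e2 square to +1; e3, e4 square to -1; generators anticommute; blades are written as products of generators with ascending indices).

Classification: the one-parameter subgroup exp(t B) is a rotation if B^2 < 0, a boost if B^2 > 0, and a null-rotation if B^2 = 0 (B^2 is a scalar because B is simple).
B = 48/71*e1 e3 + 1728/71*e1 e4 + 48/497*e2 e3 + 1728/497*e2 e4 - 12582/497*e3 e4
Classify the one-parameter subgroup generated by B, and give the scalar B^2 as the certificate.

B^2 term by term: the squares give (48/71)^2*(e1 e3)^2 + (1728/71)^2*(e1 e4)^2 + (48/497)^2*(e2 e3)^2 + (1728/497)^2*(e2 e4)^2 + (-12582/497)^2*(e3 e4)^2 = 2304/5041*(+1) + 2985984/5041*(+1) + 2304/247009*(+1) + 2985984/247009*(+1) + 158306724/247009*(-1) = -36 (each basis 2-blade squares to minus the product of its generators' squares); cross terms between blades sharing an index anticommute and cancel; the commuting (index-disjoint) pairs give grade-4 terms 2*c*c'*(blade product), which cancel blade by blade — e1 e2 e3 e4: -165888/35287 + 165888/35287 = 0 — confirming B is simple. So B^2 = -36.
Answer: rotation, certificate B^2 = -36. The class reads off the invariant scalar -36 directly.


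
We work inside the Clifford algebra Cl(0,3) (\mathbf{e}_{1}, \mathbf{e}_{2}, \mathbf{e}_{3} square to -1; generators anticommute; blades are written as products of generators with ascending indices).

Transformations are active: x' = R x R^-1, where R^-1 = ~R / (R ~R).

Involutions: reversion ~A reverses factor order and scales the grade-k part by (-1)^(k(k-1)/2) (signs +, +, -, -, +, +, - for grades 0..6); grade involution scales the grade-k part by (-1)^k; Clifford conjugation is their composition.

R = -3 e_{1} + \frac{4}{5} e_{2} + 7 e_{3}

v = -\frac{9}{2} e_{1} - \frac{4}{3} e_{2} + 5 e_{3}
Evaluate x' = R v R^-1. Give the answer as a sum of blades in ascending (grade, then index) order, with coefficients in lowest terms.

~R = -3 e_{1} + \frac{4}{5} e_{2} + 7 e_{3}, and R ~R = -\frac{1466}{25}, so R^-1 = ~R / (-\frac{1466}{25}).
R v = -\frac{1423}{30} + \frac{38}{5} e_{1} e_{2} + \frac{33}{2} e_{1} e_{3} + \frac{40}{3} e_{2} e_{3}
Answer: -\frac{259}{733} e_{1} + \frac{1926}{733} e_{2} + \frac{27815}{4398} e_{3}


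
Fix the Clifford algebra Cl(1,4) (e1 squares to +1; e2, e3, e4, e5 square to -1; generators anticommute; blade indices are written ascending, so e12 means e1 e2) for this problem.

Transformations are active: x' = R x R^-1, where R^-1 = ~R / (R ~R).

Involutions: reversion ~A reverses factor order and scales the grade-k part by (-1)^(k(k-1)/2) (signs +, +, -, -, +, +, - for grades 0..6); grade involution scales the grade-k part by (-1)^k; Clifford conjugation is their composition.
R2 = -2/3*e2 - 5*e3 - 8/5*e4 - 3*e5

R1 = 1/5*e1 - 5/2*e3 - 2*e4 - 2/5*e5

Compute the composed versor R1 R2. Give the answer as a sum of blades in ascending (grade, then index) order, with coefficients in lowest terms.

Distribute over the terms of R1 (each basis-blade product reordered to ascending indices, repeated generators contracted through their squares):
(1/5*e1) R2 = -2/15*e12 - e13 - 8/25*e14 - 3/5*e15
(-5/2*e3) R2 = -25/2 - 5/3*e23 + 4*e34 + 15/2*e35
(-2*e4) R2 = -16/5 - 4/3*e24 - 10*e34 + 6*e45
(-2/5*e5) R2 = -6/5 - 4/15*e25 - 2*e35 - 16/25*e45
Summing the partial products and collecting blades:
Answer: -169/10 - 2/15*e12 - e13 - 8/25*e14 - 3/5*e15 - 5/3*e23 - 4/3*e24 - 4/15*e25 - 6*e34 + 11/2*e35 + 134/25*e45


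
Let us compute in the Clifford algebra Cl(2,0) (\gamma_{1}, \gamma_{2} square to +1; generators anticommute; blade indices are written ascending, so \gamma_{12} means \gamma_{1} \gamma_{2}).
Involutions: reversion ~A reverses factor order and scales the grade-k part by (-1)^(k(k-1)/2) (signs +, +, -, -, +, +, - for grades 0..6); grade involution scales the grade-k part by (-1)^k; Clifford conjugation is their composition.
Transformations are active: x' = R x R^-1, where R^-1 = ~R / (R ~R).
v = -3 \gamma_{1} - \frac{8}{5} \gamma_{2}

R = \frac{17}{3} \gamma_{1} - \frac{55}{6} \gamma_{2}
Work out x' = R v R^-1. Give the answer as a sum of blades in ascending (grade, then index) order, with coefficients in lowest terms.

~R = \frac{17}{3} \gamma_{1} - \frac{55}{6} \gamma_{2}, and R ~R = \frac{4181}{36}, so R^-1 = ~R / (\frac{4181}{36}).
R v = -\frac{7}{3} - \frac{1097}{30} \gamma_{12}
Answer: \frac{11591}{4181} \gamma_{1} + \frac{41148}{20905} \gamma_{2}


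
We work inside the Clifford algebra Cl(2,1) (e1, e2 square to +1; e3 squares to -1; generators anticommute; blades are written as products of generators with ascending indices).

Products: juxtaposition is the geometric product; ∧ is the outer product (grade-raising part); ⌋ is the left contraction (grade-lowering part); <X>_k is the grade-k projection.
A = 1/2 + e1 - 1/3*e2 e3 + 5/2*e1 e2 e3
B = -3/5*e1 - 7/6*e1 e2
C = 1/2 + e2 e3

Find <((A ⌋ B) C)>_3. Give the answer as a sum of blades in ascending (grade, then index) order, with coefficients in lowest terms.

step 1: -3/5 - 3/10*e1 - 7/6*e2 - 7/12*e1 e2
step 2: -3/10 - 3/20*e1 - 7/12*e2 - 7/6*e3 - 7/24*e1 e2 - 7/12*e1 e3 - 3/5*e2 e3 - 3/10*e1 e2 e3
step 3: -3/10*e1 e2 e3
Answer: -3/10*e1 e2 e3


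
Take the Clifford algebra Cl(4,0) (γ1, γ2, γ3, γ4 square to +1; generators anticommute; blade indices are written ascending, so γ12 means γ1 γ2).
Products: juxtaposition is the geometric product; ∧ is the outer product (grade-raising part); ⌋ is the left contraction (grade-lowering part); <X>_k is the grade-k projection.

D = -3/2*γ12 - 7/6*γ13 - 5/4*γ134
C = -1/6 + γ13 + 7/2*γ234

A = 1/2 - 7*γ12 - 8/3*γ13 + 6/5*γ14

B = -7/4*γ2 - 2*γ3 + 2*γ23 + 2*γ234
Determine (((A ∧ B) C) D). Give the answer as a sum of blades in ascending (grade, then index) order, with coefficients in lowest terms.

step 1: -7/8*γ2 - γ3 + γ23 + 28/3*γ123 + 21/10*γ124 + 12/5*γ134 + γ234 + 12/5*γ1234
step 2: -7/2 - 37/5*γ1 + 455/48*γ2 + 1/6*γ3 - 59/10*γ4 - 37/5*γ12 + 147/20*γ13 - 98/3*γ14 - 1/6*γ23 + 59/10*γ24 - 49/16*γ34 - 49/72*γ123 + 13/20*γ124 - 2/5*γ134 - 34/15*γ234 - 2/5*γ1234
step 3: -121/40 + 6097/576*γ1 + 26771/2160*γ2 + 11627/240*γ3 + 2327/240*γ4 + 149/18*γ12 + 269/24*γ13 + 2633/480*γ14 - 4523/240*γ23 + 72457/1440*γ24 + 8417/180*γ34 + 5237/288*γ123 + 4213/360*γ124 + 943/120*γ134 - 947/120*γ234 + 22393/960*γ1234
Answer: -121/40 + 6097/576*γ1 + 26771/2160*γ2 + 11627/240*γ3 + 2327/240*γ4 + 149/18*γ12 + 269/24*γ13 + 2633/480*γ14 - 4523/240*γ23 + 72457/1440*γ24 + 8417/180*γ34 + 5237/288*γ123 + 4213/360*γ124 + 943/120*γ134 - 947/120*γ234 + 22393/960*γ1234


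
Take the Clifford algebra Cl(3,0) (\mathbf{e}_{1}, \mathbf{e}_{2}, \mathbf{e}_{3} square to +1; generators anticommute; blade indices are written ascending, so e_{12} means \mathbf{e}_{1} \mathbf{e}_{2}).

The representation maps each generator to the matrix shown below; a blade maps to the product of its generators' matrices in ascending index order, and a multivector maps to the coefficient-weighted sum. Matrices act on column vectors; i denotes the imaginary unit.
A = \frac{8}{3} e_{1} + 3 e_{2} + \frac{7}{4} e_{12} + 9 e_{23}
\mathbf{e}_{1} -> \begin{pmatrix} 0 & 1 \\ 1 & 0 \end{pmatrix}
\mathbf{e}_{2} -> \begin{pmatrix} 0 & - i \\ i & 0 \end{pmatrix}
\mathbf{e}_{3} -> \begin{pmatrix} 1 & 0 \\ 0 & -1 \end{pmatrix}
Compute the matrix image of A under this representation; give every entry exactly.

Bivector images (products of the table entries): rho(e_{12}) = rho(\mathbf{e}_{1})rho(\mathbf{e}_{2}) = \begin{pmatrix} i & 0 \\ 0 & - i \end{pmatrix}; rho(e_{23}) = rho(\mathbf{e}_{2})rho(\mathbf{e}_{3}) = \begin{pmatrix} 0 & i \\ i & 0 \end{pmatrix}.
M = (\frac{8}{3})*rho(e_{1}) + (3)*rho(e_{2}) + (\frac{7}{4})*rho(e_{12}) + (9)*rho(e_{23}), summed entrywise:
Answer: \begin{pmatrix} \frac{7 i}{4} & \frac{8}{3} + 6 i \\ \frac{8}{3} + 12 i & - \frac{7 i}{4} \end{pmatrix}


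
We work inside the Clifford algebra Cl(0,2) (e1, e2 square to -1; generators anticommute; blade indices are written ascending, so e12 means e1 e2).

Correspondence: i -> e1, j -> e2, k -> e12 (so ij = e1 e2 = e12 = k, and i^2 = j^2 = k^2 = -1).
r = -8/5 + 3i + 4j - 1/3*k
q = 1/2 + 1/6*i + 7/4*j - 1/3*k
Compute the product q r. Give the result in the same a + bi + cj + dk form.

In blades: q = 1/2 + 1/6*e1 + 7/4*e2 - 1/3*e12, r = -8/5 + 3*e1 + 4*e2 - 1/3*e12.
Distribute q over r term by term (generator squares from the signature, products reordered to ascending indices): (1/2)*r = -4/5 + 3/2*e1 + 2*e2 - 1/6*e12; (1/6*e1)*r = -1/2 - 4/15*e1 + 1/18*e2 + 2/3*e12; (7/4*e2)*r = -7 - 7/12*e1 - 14/5*e2 - 21/4*e12; (-1/3*e12)*r = -1/9 + 4/3*e1 - e2 + 8/15*e12.
Sum: -757/90 + 119/60*e1 - 157/90*e2 - 253/60*e12; translating back through the correspondence:
Answer: -757/90 + 119/60*i - 157/90*j - 253/60*k


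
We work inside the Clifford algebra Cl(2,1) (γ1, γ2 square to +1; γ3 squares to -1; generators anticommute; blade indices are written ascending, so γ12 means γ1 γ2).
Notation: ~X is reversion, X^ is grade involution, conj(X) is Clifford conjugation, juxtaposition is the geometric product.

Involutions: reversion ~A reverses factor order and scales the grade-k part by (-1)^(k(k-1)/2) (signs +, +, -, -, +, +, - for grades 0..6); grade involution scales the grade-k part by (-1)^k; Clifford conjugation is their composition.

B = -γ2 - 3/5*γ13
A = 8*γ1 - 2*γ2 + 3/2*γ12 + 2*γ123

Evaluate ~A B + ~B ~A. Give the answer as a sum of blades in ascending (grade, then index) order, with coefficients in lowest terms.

first term: 2 + 3/2*γ1 - 6/5*γ2 - 24/5*γ3 - 8*γ12 - 2*γ13 - 9/10*γ23 - 6/5*γ123
second term: 2 - 3/2*γ1 + 6/5*γ2 - 24/5*γ3 + 8*γ12 - 2*γ13 - 9/10*γ23 + 6/5*γ123
Answer: 4 - 48/5*γ3 - 4*γ13 - 9/5*γ23


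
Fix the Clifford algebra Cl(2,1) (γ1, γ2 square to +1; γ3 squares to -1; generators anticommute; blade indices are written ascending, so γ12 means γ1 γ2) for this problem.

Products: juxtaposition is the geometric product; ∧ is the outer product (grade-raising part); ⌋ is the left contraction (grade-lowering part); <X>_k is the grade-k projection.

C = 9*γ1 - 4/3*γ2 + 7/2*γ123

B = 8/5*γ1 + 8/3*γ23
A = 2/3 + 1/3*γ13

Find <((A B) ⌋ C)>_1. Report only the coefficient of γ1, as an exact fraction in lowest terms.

step 1: 16/15*γ1 - 8/15*γ3 + 8/9*γ12 + 16/9*γ23
step 2: 48/5 + 56/9*γ1 - 28/9*γ3 + 28/15*γ12 + 56/15*γ23
step 3: 56/9*γ1 - 28/9*γ3
Answer: 56/9


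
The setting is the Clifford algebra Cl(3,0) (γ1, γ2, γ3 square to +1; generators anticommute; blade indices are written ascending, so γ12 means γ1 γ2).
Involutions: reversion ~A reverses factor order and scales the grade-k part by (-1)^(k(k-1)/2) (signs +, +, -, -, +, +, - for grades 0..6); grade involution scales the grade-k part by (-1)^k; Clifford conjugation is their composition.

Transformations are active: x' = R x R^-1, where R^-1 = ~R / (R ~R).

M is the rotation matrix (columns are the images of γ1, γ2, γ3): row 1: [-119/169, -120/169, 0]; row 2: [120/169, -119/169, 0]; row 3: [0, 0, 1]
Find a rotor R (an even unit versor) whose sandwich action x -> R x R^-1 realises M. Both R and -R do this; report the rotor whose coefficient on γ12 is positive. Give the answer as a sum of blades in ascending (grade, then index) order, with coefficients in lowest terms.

Method: write R = a + b12*γ12 + b13*γ13 + b23*γ23 with a^2 + b12^2 + b13^2 + b23^2 = 1 (so R^-1 = ~R). Expanding the columns R e_j ~R gives tr M = 4a^2 - 1 and, from the antisymmetric part, M21 - M12 = -4a*b12, M13 - M31 = 4a*b13, M32 - M23 = -4a*b23.
Here tr M = -69/169, so a^2 = (1 + tr M)/4 = 25/169 and a = ±5/13. Taking a = 5/13: M21 - M12 = 240/169, M13 - M31 = 0, M32 - M23 = 0, giving b12 = -12/13, b13 = 0, b23 = 0, i.e. R = 5/13 - 12/13*γ12.
Its γ12 coefficient is negative, so report the other preimage -R.
Answer: -5/13 + 12/13*γ12. Sheet selection: the two-to-one cover makes ±R indistinguishable at the matrix level (trace -69/169), so uniqueness comes from the required sign on γ12.


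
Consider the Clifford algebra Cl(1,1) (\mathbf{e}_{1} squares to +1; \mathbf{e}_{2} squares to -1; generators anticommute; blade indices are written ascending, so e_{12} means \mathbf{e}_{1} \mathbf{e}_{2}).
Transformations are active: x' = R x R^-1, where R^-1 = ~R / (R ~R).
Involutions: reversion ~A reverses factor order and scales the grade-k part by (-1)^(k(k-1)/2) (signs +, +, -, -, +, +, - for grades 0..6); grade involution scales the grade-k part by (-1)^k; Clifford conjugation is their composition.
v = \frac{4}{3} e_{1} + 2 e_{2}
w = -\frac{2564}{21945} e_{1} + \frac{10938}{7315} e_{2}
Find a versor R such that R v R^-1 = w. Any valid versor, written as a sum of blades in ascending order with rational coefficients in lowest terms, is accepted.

A norm check does it: q(v) = q(w) = -\frac{20}{9}, hence R = v + w = \frac{26696}{21945} e_{1} + \frac{25568}{7315} e_{2} realises the map — parallel part kept, (v - w)/2 negated, v carried to w.
Answer: \frac{26696}{21945} e_{1} + \frac{25568}{7315} e_{2}


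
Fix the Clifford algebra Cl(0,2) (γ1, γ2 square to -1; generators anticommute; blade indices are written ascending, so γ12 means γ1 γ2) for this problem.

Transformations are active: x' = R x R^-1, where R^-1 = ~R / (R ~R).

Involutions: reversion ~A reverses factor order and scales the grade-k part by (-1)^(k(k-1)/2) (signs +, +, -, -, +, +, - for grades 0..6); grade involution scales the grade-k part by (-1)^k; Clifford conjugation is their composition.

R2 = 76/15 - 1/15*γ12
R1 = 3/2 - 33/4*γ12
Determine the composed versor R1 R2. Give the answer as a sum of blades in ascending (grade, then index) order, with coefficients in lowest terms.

Distribute over the terms of R1 (each basis-blade product reordered to ascending indices, repeated generators contracted through their squares):
(3/2) R2 = 38/5 - 1/10*γ12
(-33/4*γ12) R2 = -11/20 - 209/5*γ12
Summing the partial products and collecting blades:
Answer: 141/20 - 419/10*γ12


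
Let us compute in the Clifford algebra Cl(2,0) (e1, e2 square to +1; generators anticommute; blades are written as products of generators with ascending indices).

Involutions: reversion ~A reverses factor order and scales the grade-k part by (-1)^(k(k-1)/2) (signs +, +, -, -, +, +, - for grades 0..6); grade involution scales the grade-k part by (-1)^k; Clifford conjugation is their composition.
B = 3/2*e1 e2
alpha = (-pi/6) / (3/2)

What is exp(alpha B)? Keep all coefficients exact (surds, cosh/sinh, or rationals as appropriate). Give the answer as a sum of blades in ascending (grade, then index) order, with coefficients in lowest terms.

B^2 = (3/2)^2*(e1 e2)^2 = 9/4*(-1) = -9/4 (a basis 2-blade squares to minus the product of its generators' squares).
B^2 = -9/4 — the negative square puts this in the circular regime; l = 3/2, alpha*l = -pi/6, so exp(alpha B) = cos(-pi/6) + (sin(-pi/6)/(3/2))*B = sqrt(3)/2 + (-1/3)*B.
Answer: sqrt(3)/2 - 1/2*e1 e2


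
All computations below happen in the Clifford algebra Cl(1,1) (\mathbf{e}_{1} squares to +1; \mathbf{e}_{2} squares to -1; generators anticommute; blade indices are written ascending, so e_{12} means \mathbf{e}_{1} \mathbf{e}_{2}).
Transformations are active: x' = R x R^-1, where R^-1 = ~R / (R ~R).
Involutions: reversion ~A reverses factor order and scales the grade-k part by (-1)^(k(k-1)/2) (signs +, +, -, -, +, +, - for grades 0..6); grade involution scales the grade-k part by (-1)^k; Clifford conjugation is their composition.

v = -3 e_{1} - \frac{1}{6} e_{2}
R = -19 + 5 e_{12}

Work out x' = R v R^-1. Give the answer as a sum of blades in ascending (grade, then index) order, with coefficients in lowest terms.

~R = -19 - 5 e_{12}, and R ~R = 336, so R^-1 = ~R / (336).
R v = \frac{347}{6} e_{1} + \frac{109}{6} e_{2}
Answer: -\frac{3569}{1008} e_{1} - \frac{1903}{1008} e_{2}


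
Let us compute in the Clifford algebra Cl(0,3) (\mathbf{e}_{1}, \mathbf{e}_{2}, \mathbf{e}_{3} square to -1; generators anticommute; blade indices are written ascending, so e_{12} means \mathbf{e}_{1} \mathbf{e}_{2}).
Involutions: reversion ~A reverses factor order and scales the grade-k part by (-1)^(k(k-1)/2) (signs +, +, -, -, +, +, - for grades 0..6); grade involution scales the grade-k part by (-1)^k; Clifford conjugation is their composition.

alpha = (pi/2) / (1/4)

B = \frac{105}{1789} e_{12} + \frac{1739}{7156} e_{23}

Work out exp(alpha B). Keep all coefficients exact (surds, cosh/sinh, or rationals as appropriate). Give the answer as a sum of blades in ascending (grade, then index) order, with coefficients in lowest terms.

B^2 term by term: the squares give (\frac{105}{1789})^2*(e_{12})^2 + (\frac{1739}{7156})^2*(e_{23})^2 = \frac{11025}{3200521}*(-1) + \frac{3024121}{51208336}*(-1) = -\frac{1}{16} (each basis 2-blade squares to minus the product of its generators' squares); cross terms between blades sharing an index anticommute and cancel. So B^2 = -\frac{1}{16}.
B^2 = -\frac{1}{16} — since the square is negative, the closed form is circular: l = \frac{1}{4}, alpha*l = \frac{\pi}{2}, so exp(alpha B) = cos(\frac{\pi}{2}) + (sin(\frac{\pi}{2})/(\frac{1}{4}))*B = 0 + (4)*B.
Answer: \frac{420}{1789} e_{12} + \frac{1739}{1789} e_{23}


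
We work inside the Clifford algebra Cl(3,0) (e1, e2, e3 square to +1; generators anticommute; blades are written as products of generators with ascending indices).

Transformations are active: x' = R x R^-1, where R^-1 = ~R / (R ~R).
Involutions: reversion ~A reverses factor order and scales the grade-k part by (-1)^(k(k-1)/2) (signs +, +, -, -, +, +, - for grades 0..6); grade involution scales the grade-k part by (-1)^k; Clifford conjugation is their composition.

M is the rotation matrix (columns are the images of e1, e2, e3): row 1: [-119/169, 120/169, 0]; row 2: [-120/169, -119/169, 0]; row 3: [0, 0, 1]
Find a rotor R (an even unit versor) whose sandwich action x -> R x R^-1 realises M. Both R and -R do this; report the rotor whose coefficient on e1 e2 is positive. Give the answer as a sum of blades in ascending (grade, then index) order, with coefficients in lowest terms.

Method: write R = a + b12*e1 e2 + b13*e1 e3 + b23*e2 e3 with a^2 + b12^2 + b13^2 + b23^2 = 1 (so R^-1 = ~R). Expanding the columns R e_j ~R gives tr M = 4a^2 - 1 and, from the antisymmetric part, M21 - M12 = -4a*b12, M13 - M31 = 4a*b13, M32 - M23 = -4a*b23.
Here tr M = -69/169, so a^2 = (1 + tr M)/4 = 25/169 and a = ±5/13. Taking a = 5/13: M21 - M12 = -240/169, M13 - M31 = 0, M32 - M23 = 0, giving b12 = 12/13, b13 = 0, b23 = 0, i.e. R = 5/13 + 12/13*e1 e2.
Its e1 e2 coefficient is already positive.
Answer: 5/13 + 12/13*e1 e2. Recall the cover is two-to-one: with M of trace -69/169, both preimages act alike, and the stated e1 e2 sign chooses the sheet.


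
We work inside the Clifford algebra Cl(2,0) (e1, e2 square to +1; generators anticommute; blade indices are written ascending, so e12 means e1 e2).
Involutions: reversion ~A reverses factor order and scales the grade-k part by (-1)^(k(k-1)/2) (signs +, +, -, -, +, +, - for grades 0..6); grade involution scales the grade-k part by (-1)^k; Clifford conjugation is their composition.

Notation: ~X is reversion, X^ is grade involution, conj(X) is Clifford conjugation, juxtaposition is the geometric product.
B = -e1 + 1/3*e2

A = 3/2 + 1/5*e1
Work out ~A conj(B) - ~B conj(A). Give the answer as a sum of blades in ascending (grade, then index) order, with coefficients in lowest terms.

first term: 1/5 + 3/2*e1 - 1/2*e2 - 1/15*e12
second term: 1/5 - 3/2*e1 + 1/2*e2 + 1/15*e12
Answer: 3*e1 - e2 - 2/15*e12


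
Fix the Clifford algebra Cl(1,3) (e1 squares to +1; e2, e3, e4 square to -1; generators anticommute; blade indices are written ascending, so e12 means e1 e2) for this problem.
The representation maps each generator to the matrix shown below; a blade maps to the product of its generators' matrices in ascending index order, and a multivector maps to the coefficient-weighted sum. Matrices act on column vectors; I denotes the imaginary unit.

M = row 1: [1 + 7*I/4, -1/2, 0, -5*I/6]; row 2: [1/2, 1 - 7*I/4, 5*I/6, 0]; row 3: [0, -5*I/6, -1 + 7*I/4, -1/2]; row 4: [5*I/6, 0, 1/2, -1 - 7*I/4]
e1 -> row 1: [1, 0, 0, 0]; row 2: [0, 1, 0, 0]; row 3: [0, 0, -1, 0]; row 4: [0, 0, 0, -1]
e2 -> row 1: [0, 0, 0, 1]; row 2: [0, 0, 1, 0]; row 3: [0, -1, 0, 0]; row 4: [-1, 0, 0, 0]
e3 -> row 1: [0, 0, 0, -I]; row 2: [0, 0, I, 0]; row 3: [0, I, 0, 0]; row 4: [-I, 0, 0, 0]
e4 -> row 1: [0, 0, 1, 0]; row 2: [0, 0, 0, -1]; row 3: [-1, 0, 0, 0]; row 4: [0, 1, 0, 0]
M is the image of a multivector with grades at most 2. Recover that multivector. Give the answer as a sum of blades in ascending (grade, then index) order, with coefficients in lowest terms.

Method: the blade images are trace-orthogonal — tr(rho(e_A) rho(e_B)^-1) = 4 if A = B and 0 otherwise — and rho(e_A)^-1 = (e_A)^2 * rho(e_A) with (e_A)^2 = +1 or -1, so the coefficient of e_A in the preimage is (e_A)^2 * tr(M rho(e_A))/4.
Nonzero projections over blades of grade <= 2: e1: (e1)^2 = +1, tr(M rho(e1)) = 4, coefficient 1; e13: (e13)^2 = +1, tr(M rho(e13)) = 10/3, coefficient 5/6; e23: (e23)^2 = -1, tr(M rho(e23)) = 7, coefficient -7/4; e24: (e24)^2 = -1, tr(M rho(e24)) = 2, coefficient -1/2. Every other blade of grade <= 2 projects to 0.
Answer: e1 + 5/6*e13 - 7/4*e23 - 1/2*e24


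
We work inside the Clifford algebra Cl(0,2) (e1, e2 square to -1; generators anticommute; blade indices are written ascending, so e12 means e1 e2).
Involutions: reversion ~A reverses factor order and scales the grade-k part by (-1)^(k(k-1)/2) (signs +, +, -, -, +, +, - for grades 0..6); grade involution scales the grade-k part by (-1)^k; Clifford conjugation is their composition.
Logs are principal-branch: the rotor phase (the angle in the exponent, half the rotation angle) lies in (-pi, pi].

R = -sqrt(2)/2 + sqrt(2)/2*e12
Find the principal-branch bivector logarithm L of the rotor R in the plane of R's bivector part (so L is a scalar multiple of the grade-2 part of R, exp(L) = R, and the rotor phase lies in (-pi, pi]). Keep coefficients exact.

The scalar part of R is -sqrt(2)/2, and that scalar determines the rotor phase on the principal branch; recovering the unit plane as bivector-part over sine of the phase gives L = phase * plane.
Concretely: cos(phase) = -sqrt(2)/2 gives phase = ±3*pi/4, and since phase/sin(phase) is even the sign is immaterial: L = (phase/sin(phase)) * <R>_2 = (3*sqrt(2)*pi/4) * <R>_2.
Answer: 3*pi/4*e12


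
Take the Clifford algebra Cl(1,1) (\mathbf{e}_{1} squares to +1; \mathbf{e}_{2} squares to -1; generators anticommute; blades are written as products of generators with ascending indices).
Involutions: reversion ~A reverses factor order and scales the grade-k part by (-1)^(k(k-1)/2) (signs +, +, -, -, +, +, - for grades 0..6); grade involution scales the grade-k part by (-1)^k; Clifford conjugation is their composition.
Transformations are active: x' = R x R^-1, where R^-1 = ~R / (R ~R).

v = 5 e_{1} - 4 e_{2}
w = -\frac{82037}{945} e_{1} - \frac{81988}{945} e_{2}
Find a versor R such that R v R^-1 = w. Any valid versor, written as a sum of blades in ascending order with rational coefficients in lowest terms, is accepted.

Since q(v) = q(w) = 9, the sum R = v + w = -\frac{77312}{945} e_{1} - \frac{85768}{945} e_{2} does the job whenever invertible.
Answer: -\frac{77312}{945} e_{1} - \frac{85768}{945} e_{2}


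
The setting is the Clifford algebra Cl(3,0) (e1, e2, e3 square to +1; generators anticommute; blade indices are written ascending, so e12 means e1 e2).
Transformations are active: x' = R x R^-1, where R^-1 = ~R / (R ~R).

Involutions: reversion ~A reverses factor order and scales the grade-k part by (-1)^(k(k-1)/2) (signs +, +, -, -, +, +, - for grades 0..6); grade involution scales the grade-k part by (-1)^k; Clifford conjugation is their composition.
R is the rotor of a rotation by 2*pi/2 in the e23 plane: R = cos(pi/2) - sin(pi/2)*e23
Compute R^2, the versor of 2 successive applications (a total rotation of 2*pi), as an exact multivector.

Rotor phase runs at HALF the rotation angle; powers of one rotor simply add phase, so after 2 steps in e23 the phase is 2*pi/2 = pi and R^2 = cos(pi) - sin(pi)*e23.
cos(pi) = -1 and sin(pi) = 0, so R^2 = -1. The total rotation 2*pi is 1 full turn, so every vector returns to itself, yet the rotor is -1, on the OTHER sheet of the double cover (an odd number of 2*pi turns).
Answer: -1


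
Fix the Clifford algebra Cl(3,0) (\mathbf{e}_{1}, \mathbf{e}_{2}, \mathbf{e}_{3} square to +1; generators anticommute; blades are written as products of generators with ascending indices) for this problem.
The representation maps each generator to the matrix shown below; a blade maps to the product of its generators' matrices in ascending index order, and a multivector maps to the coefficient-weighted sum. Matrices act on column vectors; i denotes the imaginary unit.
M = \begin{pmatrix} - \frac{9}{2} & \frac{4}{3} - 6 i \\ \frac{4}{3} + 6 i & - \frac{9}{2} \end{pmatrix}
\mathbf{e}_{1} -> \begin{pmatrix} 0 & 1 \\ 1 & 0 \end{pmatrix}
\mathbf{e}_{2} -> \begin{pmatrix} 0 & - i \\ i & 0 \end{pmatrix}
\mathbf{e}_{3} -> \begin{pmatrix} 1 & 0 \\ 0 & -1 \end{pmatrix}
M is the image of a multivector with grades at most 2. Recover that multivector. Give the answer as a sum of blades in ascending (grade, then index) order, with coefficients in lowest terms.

Method: 1, rho(e_{1}), rho(e_{2}), rho(e_{3}) form a trace-orthogonal basis of the 2x2 complex matrices (tr(X Y) = 2 if X = Y, else 0), so M = m0*1 + m1*rho(e_{1}) + m2*rho(e_{2}) + m3*rho(e_{3}) with m0 = tr(M)/2 = - \frac{9}{2}, m1 = tr(M rho(e_{1}))/2 = \frac{4}{3}, m2 = tr(M rho(e_{2}))/2 = 6, m3 = tr(M rho(e_{3}))/2 = 0.
Multiplying table entries, the bivector images are rho(e_{1} e_{2}) = i*rho(e_{3}), rho(e_{1} e_{3}) = -i*rho(e_{2}), rho(e_{2} e_{3}) = i*rho(e_{1}); with real blade coefficients the real parts of m0..m3 are the coefficients of 1, e_{1}, e_{2}, e_{3} and the imaginary parts give the bivectors (e_{2} e_{3}: Im m1, e_{1} e_{3}: -Im m2, e_{1} e_{2}: Im m3).
Answer: -\frac{9}{2} + \frac{4}{3} e_{1} + 6 e_{2}


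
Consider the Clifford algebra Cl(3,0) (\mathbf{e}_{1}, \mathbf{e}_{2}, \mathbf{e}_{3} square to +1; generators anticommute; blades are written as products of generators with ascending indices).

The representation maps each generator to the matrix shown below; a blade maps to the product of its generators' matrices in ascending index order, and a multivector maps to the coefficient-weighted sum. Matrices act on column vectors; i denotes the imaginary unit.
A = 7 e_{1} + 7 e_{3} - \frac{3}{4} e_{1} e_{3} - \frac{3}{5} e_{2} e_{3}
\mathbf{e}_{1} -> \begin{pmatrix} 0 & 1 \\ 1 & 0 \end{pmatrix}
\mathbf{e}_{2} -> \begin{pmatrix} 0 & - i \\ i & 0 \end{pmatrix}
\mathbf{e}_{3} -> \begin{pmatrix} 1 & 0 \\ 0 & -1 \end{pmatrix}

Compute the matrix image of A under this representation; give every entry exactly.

Bivector images (products of the table entries): rho(e_{1} e_{3}) = rho(\mathbf{e}_{1})rho(\mathbf{e}_{3}) = \begin{pmatrix} 0 & -1 \\ 1 & 0 \end{pmatrix}; rho(e_{2} e_{3}) = rho(\mathbf{e}_{2})rho(\mathbf{e}_{3}) = \begin{pmatrix} 0 & i \\ i & 0 \end{pmatrix}.
M = (7)*rho(e_{1}) + (7)*rho(e_{3}) + (-\frac{3}{4})*rho(e_{1} e_{3}) + (-\frac{3}{5})*rho(e_{2} e_{3}), summed entrywise:
Answer: \begin{pmatrix} 7 & \frac{31}{4} - \frac{3 i}{5} \\ \frac{25}{4} - \frac{3 i}{5} & -7 \end{pmatrix}


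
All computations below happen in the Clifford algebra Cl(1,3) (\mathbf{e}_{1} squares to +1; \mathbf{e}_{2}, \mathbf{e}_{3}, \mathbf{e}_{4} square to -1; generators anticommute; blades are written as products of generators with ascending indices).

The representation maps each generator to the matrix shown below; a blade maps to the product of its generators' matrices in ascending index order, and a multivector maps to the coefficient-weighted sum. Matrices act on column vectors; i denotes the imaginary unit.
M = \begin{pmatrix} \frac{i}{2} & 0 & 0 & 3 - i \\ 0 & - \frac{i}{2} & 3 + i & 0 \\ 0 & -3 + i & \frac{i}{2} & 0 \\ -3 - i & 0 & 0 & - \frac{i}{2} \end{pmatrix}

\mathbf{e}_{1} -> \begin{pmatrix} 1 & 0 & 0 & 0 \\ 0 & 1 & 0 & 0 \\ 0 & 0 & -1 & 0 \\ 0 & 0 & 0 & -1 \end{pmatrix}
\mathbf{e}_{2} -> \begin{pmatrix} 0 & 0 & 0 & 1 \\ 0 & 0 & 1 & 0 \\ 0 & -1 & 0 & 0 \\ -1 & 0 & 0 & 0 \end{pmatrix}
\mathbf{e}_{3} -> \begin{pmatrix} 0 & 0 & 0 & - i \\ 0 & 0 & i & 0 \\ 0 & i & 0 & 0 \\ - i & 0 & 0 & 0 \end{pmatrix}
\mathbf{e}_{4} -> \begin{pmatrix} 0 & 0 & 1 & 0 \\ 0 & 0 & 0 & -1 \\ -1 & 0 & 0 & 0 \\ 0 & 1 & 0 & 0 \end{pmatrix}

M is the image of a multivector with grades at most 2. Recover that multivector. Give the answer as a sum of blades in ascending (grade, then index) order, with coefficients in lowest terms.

Method: the blade images are trace-orthogonal — tr(rho(e_A) rho(e_B)^-1) = 4 if A = B and 0 otherwise — and rho(e_A)^-1 = (e_A)^2 * rho(e_A) with (e_A)^2 = +1 or -1, so the coefficient of e_A in the preimage is (e_A)^2 * tr(M rho(e_A))/4.
Nonzero projections over blades of grade <= 2: e_{2}: (e_{2})^2 = -1, tr(M rho(e_{2})) = -12, coefficient 3; e_{3}: (e_{3})^2 = -1, tr(M rho(e_{3})) = -4, coefficient 1; e_{2} e_{3}: (e_{2} e_{3})^2 = -1, tr(M rho(e_{2} e_{3})) = 2, coefficient -\frac{1}{2}. Every other blade of grade <= 2 projects to 0.
Answer: 3 e_{2} + e_{3} - \frac{1}{2} e_{2} e_{3}
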